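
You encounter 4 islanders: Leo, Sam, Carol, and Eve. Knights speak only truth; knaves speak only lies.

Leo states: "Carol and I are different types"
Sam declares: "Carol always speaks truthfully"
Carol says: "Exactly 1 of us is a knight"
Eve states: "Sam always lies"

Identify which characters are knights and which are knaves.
Leo is a knight.
Sam is a knave.
Carol is a knave.
Eve is a knight.

Verification:
- Leo (knight) says "Carol and I are different types" - this is TRUE because Leo is a knight and Carol is a knave.
- Sam (knave) says "Carol always speaks truthfully" - this is FALSE (a lie) because Carol is a knave.
- Carol (knave) says "Exactly 1 of us is a knight" - this is FALSE (a lie) because there are 2 knights.
- Eve (knight) says "Sam always lies" - this is TRUE because Sam is a knave.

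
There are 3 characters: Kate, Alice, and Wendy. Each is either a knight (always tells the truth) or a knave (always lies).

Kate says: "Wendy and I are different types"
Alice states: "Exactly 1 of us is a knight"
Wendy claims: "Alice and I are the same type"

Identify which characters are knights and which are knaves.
Kate is a knave.
Alice is a knight.
Wendy is a knave.

Verification:
- Kate (knave) says "Wendy and I are different types" - this is FALSE (a lie) because Kate is a knave and Wendy is a knave.
- Alice (knight) says "Exactly 1 of us is a knight" - this is TRUE because there are 1 knights.
- Wendy (knave) says "Alice and I are the same type" - this is FALSE (a lie) because Wendy is a knave and Alice is a knight.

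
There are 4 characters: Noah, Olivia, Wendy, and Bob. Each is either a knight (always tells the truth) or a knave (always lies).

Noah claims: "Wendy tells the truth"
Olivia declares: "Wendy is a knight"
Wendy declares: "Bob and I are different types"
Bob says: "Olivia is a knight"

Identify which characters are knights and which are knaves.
Noah is a knave.
Olivia is a knave.
Wendy is a knave.
Bob is a knave.

Verification:
- Noah (knave) says "Wendy tells the truth" - this is FALSE (a lie) because Wendy is a knave.
- Olivia (knave) says "Wendy is a knight" - this is FALSE (a lie) because Wendy is a knave.
- Wendy (knave) says "Bob and I are different types" - this is FALSE (a lie) because Wendy is a knave and Bob is a knave.
- Bob (knave) says "Olivia is a knight" - this is FALSE (a lie) because Olivia is a knave.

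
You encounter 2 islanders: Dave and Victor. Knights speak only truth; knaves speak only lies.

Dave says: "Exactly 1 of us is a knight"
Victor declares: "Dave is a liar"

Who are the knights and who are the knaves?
Dave is a knight.
Victor is a knave.

Verification:
- Dave (knight) says "Exactly 1 of us is a knight" - this is TRUE because there are 1 knights.
- Victor (knave) says "Dave is a liar" - this is FALSE (a lie) because Dave is a knight.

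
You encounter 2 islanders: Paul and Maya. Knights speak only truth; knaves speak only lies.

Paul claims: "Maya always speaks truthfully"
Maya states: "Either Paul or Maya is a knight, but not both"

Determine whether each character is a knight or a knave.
Paul is a knave.
Maya is a knave.

Verification:
- Paul (knave) says "Maya always speaks truthfully" - this is FALSE (a lie) because Maya is a knave.
- Maya (knave) says "Either Paul or Maya is a knight, but not both" - this is FALSE (a lie) because Paul is a knave and Maya is a knave.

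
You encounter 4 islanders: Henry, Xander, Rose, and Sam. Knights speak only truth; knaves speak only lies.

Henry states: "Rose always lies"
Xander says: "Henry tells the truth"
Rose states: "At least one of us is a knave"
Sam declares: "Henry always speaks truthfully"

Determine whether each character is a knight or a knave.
Henry is a knave.
Xander is a knave.
Rose is a knight.
Sam is a knave.

Verification:
- Henry (knave) says "Rose always lies" - this is FALSE (a lie) because Rose is a knight.
- Xander (knave) says "Henry tells the truth" - this is FALSE (a lie) because Henry is a knave.
- Rose (knight) says "At least one of us is a knave" - this is TRUE because Henry, Xander, and Sam are knaves.
- Sam (knave) says "Henry always speaks truthfully" - this is FALSE (a lie) because Henry is a knave.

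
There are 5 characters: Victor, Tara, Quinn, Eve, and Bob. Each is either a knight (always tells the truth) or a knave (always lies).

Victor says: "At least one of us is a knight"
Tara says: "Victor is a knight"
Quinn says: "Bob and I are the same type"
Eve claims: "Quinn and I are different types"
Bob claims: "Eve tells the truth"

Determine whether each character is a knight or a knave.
Victor is a knight.
Tara is a knight.
Quinn is a knave.
Eve is a knight.
Bob is a knight.

Verification:
- Victor (knight) says "At least one of us is a knight" - this is TRUE because Victor, Tara, Eve, and Bob are knights.
- Tara (knight) says "Victor is a knight" - this is TRUE because Victor is a knight.
- Quinn (knave) says "Bob and I are the same type" - this is FALSE (a lie) because Quinn is a knave and Bob is a knight.
- Eve (knight) says "Quinn and I are different types" - this is TRUE because Eve is a knight and Quinn is a knave.
- Bob (knight) says "Eve tells the truth" - this is TRUE because Eve is a knight.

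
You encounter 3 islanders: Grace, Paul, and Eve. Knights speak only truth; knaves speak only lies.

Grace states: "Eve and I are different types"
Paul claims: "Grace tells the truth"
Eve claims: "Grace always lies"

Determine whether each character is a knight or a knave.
Grace is a knight.
Paul is a knight.
Eve is a knave.

Verification:
- Grace (knight) says "Eve and I are different types" - this is TRUE because Grace is a knight and Eve is a knave.
- Paul (knight) says "Grace tells the truth" - this is TRUE because Grace is a knight.
- Eve (knave) says "Grace always lies" - this is FALSE (a lie) because Grace is a knight.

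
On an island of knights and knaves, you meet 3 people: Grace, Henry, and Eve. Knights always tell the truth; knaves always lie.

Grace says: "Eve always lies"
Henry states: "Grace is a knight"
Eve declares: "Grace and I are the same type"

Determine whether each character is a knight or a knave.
Grace is a knight.
Henry is a knight.
Eve is a knave.

Verification:
- Grace (knight) says "Eve always lies" - this is TRUE because Eve is a knave.
- Henry (knight) says "Grace is a knight" - this is TRUE because Grace is a knight.
- Eve (knave) says "Grace and I are the same type" - this is FALSE (a lie) because Eve is a knave and Grace is a knight.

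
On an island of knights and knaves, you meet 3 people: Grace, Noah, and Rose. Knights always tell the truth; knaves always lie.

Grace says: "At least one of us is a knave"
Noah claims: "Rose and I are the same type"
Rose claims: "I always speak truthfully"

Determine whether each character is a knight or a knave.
Grace is a knight.
Noah is a knave.
Rose is a knight.

Verification:
- Grace (knight) says "At least one of us is a knave" - this is TRUE because Noah is a knave.
- Noah (knave) says "Rose and I are the same type" - this is FALSE (a lie) because Noah is a knave and Rose is a knight.
- Rose (knight) says "I always speak truthfully" - this is TRUE because Rose is a knight.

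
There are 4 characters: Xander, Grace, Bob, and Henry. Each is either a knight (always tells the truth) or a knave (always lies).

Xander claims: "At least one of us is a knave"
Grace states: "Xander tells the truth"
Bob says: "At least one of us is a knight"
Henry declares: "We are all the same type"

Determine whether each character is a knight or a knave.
Xander is a knight.
Grace is a knight.
Bob is a knight.
Henry is a knave.

Verification:
- Xander (knight) says "At least one of us is a knave" - this is TRUE because Henry is a knave.
- Grace (knight) says "Xander tells the truth" - this is TRUE because Xander is a knight.
- Bob (knight) says "At least one of us is a knight" - this is TRUE because Xander, Grace, and Bob are knights.
- Henry (knave) says "We are all the same type" - this is FALSE (a lie) because Xander, Grace, and Bob are knights and Henry is a knave.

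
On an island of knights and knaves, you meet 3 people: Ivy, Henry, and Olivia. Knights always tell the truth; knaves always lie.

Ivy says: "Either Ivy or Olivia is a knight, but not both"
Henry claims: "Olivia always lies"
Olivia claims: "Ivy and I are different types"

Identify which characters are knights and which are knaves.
Ivy is a knave.
Henry is a knight.
Olivia is a knave.

Verification:
- Ivy (knave) says "Either Ivy or Olivia is a knight, but not both" - this is FALSE (a lie) because Ivy is a knave and Olivia is a knave.
- Henry (knight) says "Olivia always lies" - this is TRUE because Olivia is a knave.
- Olivia (knave) says "Ivy and I are different types" - this is FALSE (a lie) because Olivia is a knave and Ivy is a knave.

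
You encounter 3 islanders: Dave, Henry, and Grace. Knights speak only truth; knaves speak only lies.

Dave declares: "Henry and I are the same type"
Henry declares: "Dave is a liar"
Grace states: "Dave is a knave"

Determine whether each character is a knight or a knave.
Dave is a knave.
Henry is a knight.
Grace is a knight.

Verification:
- Dave (knave) says "Henry and I are the same type" - this is FALSE (a lie) because Dave is a knave and Henry is a knight.
- Henry (knight) says "Dave is a liar" - this is TRUE because Dave is a knave.
- Grace (knight) says "Dave is a knave" - this is TRUE because Dave is a knave.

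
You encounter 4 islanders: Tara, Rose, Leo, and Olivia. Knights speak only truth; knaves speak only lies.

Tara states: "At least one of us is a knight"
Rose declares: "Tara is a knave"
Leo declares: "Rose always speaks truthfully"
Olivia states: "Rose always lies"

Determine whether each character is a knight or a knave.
Tara is a knight.
Rose is a knave.
Leo is a knave.
Olivia is a knight.

Verification:
- Tara (knight) says "At least one of us is a knight" - this is TRUE because Tara and Olivia are knights.
- Rose (knave) says "Tara is a knave" - this is FALSE (a lie) because Tara is a knight.
- Leo (knave) says "Rose always speaks truthfully" - this is FALSE (a lie) because Rose is a knave.
- Olivia (knight) says "Rose always lies" - this is TRUE because Rose is a knave.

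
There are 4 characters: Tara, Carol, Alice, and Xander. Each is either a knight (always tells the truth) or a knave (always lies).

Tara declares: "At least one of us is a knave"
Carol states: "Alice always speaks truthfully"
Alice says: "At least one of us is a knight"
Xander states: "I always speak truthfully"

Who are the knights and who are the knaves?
Tara is a knight.
Carol is a knight.
Alice is a knight.
Xander is a knave.

Verification:
- Tara (knight) says "At least one of us is a knave" - this is TRUE because Xander is a knave.
- Carol (knight) says "Alice always speaks truthfully" - this is TRUE because Alice is a knight.
- Alice (knight) says "At least one of us is a knight" - this is TRUE because Tara, Carol, and Alice are knights.
- Xander (knave) says "I always speak truthfully" - this is FALSE (a lie) because Xander is a knave.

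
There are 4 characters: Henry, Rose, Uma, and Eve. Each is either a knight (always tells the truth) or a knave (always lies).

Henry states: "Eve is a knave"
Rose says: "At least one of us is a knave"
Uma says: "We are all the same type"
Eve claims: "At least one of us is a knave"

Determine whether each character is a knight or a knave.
Henry is a knave.
Rose is a knight.
Uma is a knave.
Eve is a knight.

Verification:
- Henry (knave) says "Eve is a knave" - this is FALSE (a lie) because Eve is a knight.
- Rose (knight) says "At least one of us is a knave" - this is TRUE because Henry and Uma are knaves.
- Uma (knave) says "We are all the same type" - this is FALSE (a lie) because Rose and Eve are knights and Henry and Uma are knaves.
- Eve (knight) says "At least one of us is a knave" - this is TRUE because Henry and Uma are knaves.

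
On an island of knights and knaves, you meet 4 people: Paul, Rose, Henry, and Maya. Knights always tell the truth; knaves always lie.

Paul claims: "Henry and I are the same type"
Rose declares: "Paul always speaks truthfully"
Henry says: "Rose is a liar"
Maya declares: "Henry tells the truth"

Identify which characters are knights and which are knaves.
Paul is a knave.
Rose is a knave.
Henry is a knight.
Maya is a knight.

Verification:
- Paul (knave) says "Henry and I are the same type" - this is FALSE (a lie) because Paul is a knave and Henry is a knight.
- Rose (knave) says "Paul always speaks truthfully" - this is FALSE (a lie) because Paul is a knave.
- Henry (knight) says "Rose is a liar" - this is TRUE because Rose is a knave.
- Maya (knight) says "Henry tells the truth" - this is TRUE because Henry is a knight.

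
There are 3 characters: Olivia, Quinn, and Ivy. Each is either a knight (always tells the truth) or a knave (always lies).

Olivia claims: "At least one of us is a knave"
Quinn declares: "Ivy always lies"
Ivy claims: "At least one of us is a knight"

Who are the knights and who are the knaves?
Olivia is a knight.
Quinn is a knave.
Ivy is a knight.

Verification:
- Olivia (knight) says "At least one of us is a knave" - this is TRUE because Quinn is a knave.
- Quinn (knave) says "Ivy always lies" - this is FALSE (a lie) because Ivy is a knight.
- Ivy (knight) says "At least one of us is a knight" - this is TRUE because Olivia and Ivy are knights.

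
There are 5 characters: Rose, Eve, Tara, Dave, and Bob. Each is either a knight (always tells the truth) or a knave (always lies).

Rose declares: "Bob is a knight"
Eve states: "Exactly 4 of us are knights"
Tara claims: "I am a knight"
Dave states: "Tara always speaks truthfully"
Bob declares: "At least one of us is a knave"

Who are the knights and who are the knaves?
Rose is a knight.
Eve is a knave.
Tara is a knave.
Dave is a knave.
Bob is a knight.

Verification:
- Rose (knight) says "Bob is a knight" - this is TRUE because Bob is a knight.
- Eve (knave) says "Exactly 4 of us are knights" - this is FALSE (a lie) because there are 2 knights.
- Tara (knave) says "I am a knight" - this is FALSE (a lie) because Tara is a knave.
- Dave (knave) says "Tara always speaks truthfully" - this is FALSE (a lie) because Tara is a knave.
- Bob (knight) says "At least one of us is a knave" - this is TRUE because Eve, Tara, and Dave are knaves.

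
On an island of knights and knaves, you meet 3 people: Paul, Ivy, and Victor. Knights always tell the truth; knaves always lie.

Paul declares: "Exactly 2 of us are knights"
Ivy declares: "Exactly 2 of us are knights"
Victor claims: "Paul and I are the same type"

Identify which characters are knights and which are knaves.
Paul is a knight.
Ivy is a knight.
Victor is a knave.

Verification:
- Paul (knight) says "Exactly 2 of us are knights" - this is TRUE because there are 2 knights.
- Ivy (knight) says "Exactly 2 of us are knights" - this is TRUE because there are 2 knights.
- Victor (knave) says "Paul and I are the same type" - this is FALSE (a lie) because Victor is a knave and Paul is a knight.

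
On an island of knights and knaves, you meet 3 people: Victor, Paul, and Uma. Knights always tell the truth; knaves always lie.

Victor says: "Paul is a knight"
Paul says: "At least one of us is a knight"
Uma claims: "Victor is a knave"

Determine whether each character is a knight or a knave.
Victor is a knight.
Paul is a knight.
Uma is a knave.

Verification:
- Victor (knight) says "Paul is a knight" - this is TRUE because Paul is a knight.
- Paul (knight) says "At least one of us is a knight" - this is TRUE because Victor and Paul are knights.
- Uma (knave) says "Victor is a knave" - this is FALSE (a lie) because Victor is a knight.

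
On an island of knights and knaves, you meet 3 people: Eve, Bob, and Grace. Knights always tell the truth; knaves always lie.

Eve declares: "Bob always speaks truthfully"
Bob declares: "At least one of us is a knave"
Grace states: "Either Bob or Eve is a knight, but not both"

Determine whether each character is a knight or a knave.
Eve is a knight.
Bob is a knight.
Grace is a knave.

Verification:
- Eve (knight) says "Bob always speaks truthfully" - this is TRUE because Bob is a knight.
- Bob (knight) says "At least one of us is a knave" - this is TRUE because Grace is a knave.
- Grace (knave) says "Either Bob or Eve is a knight, but not both" - this is FALSE (a lie) because Bob is a knight and Eve is a knight.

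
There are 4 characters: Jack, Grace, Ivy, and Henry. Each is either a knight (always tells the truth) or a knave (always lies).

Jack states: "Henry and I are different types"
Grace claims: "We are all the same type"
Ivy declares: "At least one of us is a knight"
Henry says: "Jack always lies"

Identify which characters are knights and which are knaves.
Jack is a knight.
Grace is a knave.
Ivy is a knight.
Henry is a knave.

Verification:
- Jack (knight) says "Henry and I are different types" - this is TRUE because Jack is a knight and Henry is a knave.
- Grace (knave) says "We are all the same type" - this is FALSE (a lie) because Jack and Ivy are knights and Grace and Henry are knaves.
- Ivy (knight) says "At least one of us is a knight" - this is TRUE because Jack and Ivy are knights.
- Henry (knave) says "Jack always lies" - this is FALSE (a lie) because Jack is a knight.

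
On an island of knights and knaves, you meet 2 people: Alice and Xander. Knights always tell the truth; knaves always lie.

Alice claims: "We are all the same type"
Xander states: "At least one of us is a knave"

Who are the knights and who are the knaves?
Alice is a knave.
Xander is a knight.

Verification:
- Alice (knave) says "We are all the same type" - this is FALSE (a lie) because Xander is a knight and Alice is a knave.
- Xander (knight) says "At least one of us is a knave" - this is TRUE because Alice is a knave.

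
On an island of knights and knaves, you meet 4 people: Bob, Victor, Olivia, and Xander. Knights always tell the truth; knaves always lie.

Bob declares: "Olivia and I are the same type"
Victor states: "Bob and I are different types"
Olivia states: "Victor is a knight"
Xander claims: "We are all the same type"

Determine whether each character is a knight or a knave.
Bob is a knave.
Victor is a knight.
Olivia is a knight.
Xander is a knave.

Verification:
- Bob (knave) says "Olivia and I are the same type" - this is FALSE (a lie) because Bob is a knave and Olivia is a knight.
- Victor (knight) says "Bob and I are different types" - this is TRUE because Victor is a knight and Bob is a knave.
- Olivia (knight) says "Victor is a knight" - this is TRUE because Victor is a knight.
- Xander (knave) says "We are all the same type" - this is FALSE (a lie) because Victor and Olivia are knights and Bob and Xander are knaves.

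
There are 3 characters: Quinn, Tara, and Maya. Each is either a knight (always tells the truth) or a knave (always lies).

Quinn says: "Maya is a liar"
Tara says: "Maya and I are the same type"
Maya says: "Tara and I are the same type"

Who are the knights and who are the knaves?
Quinn is a knave.
Tara is a knight.
Maya is a knight.

Verification:
- Quinn (knave) says "Maya is a liar" - this is FALSE (a lie) because Maya is a knight.
- Tara (knight) says "Maya and I are the same type" - this is TRUE because Tara is a knight and Maya is a knight.
- Maya (knight) says "Tara and I are the same type" - this is TRUE because Maya is a knight and Tara is a knight.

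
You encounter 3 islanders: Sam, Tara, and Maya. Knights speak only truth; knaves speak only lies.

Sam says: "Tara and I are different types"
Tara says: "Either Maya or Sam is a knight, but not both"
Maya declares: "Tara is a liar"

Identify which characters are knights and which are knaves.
Sam is a knight.
Tara is a knave.
Maya is a knight.

Verification:
- Sam (knight) says "Tara and I are different types" - this is TRUE because Sam is a knight and Tara is a knave.
- Tara (knave) says "Either Maya or Sam is a knight, but not both" - this is FALSE (a lie) because Maya is a knight and Sam is a knight.
- Maya (knight) says "Tara is a liar" - this is TRUE because Tara is a knave.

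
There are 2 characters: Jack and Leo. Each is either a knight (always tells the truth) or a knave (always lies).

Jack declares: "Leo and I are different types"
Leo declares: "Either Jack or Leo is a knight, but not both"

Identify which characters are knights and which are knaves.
Jack is a knave.
Leo is a knave.

Verification:
- Jack (knave) says "Leo and I are different types" - this is FALSE (a lie) because Jack is a knave and Leo is a knave.
- Leo (knave) says "Either Jack or Leo is a knight, but not both" - this is FALSE (a lie) because Jack is a knave and Leo is a knave.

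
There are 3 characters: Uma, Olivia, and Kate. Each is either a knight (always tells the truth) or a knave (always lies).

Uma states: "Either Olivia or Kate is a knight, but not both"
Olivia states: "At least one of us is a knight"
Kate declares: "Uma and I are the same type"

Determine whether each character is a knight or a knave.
Uma is a knight.
Olivia is a knight.
Kate is a knave.

Verification:
- Uma (knight) says "Either Olivia or Kate is a knight, but not both" - this is TRUE because Olivia is a knight and Kate is a knave.
- Olivia (knight) says "At least one of us is a knight" - this is TRUE because Uma and Olivia are knights.
- Kate (knave) says "Uma and I are the same type" - this is FALSE (a lie) because Kate is a knave and Uma is a knight.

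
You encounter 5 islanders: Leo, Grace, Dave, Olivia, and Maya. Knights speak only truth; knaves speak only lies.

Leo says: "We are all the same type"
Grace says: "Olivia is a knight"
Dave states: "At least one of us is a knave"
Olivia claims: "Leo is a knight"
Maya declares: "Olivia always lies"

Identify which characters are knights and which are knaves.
Leo is a knave.
Grace is a knave.
Dave is a knight.
Olivia is a knave.
Maya is a knight.

Verification:
- Leo (knave) says "We are all the same type" - this is FALSE (a lie) because Dave and Maya are knights and Leo, Grace, and Olivia are knaves.
- Grace (knave) says "Olivia is a knight" - this is FALSE (a lie) because Olivia is a knave.
- Dave (knight) says "At least one of us is a knave" - this is TRUE because Leo, Grace, and Olivia are knaves.
- Olivia (knave) says "Leo is a knight" - this is FALSE (a lie) because Leo is a knave.
- Maya (knight) says "Olivia always lies" - this is TRUE because Olivia is a knave.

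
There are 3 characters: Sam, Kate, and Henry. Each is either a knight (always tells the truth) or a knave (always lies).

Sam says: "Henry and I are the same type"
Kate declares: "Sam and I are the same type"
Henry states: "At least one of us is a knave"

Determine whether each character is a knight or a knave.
Sam is a knight.
Kate is a knave.
Henry is a knight.

Verification:
- Sam (knight) says "Henry and I are the same type" - this is TRUE because Sam is a knight and Henry is a knight.
- Kate (knave) says "Sam and I are the same type" - this is FALSE (a lie) because Kate is a knave and Sam is a knight.
- Henry (knight) says "At least one of us is a knave" - this is TRUE because Kate is a knave.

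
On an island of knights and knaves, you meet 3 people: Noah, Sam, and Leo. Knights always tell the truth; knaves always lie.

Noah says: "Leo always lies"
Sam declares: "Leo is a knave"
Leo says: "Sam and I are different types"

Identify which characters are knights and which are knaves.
Noah is a knave.
Sam is a knave.
Leo is a knight.

Verification:
- Noah (knave) says "Leo always lies" - this is FALSE (a lie) because Leo is a knight.
- Sam (knave) says "Leo is a knave" - this is FALSE (a lie) because Leo is a knight.
- Leo (knight) says "Sam and I are different types" - this is TRUE because Leo is a knight and Sam is a knave.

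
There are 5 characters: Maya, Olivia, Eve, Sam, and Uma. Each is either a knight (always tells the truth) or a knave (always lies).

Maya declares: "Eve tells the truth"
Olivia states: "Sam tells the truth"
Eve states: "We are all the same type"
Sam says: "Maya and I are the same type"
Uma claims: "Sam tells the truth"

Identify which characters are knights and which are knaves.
Maya is a knight.
Olivia is a knight.
Eve is a knight.
Sam is a knight.
Uma is a knight.

Verification:
- Maya (knight) says "Eve tells the truth" - this is TRUE because Eve is a knight.
- Olivia (knight) says "Sam tells the truth" - this is TRUE because Sam is a knight.
- Eve (knight) says "We are all the same type" - this is TRUE because Maya, Olivia, Eve, Sam, and Uma are knights.
- Sam (knight) says "Maya and I are the same type" - this is TRUE because Sam is a knight and Maya is a knight.
- Uma (knight) says "Sam tells the truth" - this is TRUE because Sam is a knight.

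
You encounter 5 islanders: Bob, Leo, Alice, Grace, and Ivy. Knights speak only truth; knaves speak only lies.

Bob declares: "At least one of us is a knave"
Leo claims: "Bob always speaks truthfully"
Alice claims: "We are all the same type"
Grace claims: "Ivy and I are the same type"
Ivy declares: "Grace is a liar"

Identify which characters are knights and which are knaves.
Bob is a knight.
Leo is a knight.
Alice is a knave.
Grace is a knave.
Ivy is a knight.

Verification:
- Bob (knight) says "At least one of us is a knave" - this is TRUE because Alice and Grace are knaves.
- Leo (knight) says "Bob always speaks truthfully" - this is TRUE because Bob is a knight.
- Alice (knave) says "We are all the same type" - this is FALSE (a lie) because Bob, Leo, and Ivy are knights and Alice and Grace are knaves.
- Grace (knave) says "Ivy and I are the same type" - this is FALSE (a lie) because Grace is a knave and Ivy is a knight.
- Ivy (knight) says "Grace is a liar" - this is TRUE because Grace is a knave.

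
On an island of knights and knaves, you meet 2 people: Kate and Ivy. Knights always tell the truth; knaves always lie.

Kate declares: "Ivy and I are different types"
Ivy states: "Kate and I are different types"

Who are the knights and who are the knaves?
Kate is a knave.
Ivy is a knave.

Verification:
- Kate (knave) says "Ivy and I are different types" - this is FALSE (a lie) because Kate is a knave and Ivy is a knave.
- Ivy (knave) says "Kate and I are different types" - this is FALSE (a lie) because Ivy is a knave and Kate is a knave.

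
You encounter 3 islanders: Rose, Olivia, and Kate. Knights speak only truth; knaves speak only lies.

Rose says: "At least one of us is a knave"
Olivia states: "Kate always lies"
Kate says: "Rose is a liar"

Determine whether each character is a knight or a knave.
Rose is a knight.
Olivia is a knight.
Kate is a knave.

Verification:
- Rose (knight) says "At least one of us is a knave" - this is TRUE because Kate is a knave.
- Olivia (knight) says "Kate always lies" - this is TRUE because Kate is a knave.
- Kate (knave) says "Rose is a liar" - this is FALSE (a lie) because Rose is a knight.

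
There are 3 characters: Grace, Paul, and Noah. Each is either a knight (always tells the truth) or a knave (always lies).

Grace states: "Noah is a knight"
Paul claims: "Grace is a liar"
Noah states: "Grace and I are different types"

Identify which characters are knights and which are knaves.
Grace is a knave.
Paul is a knight.
Noah is a knave.

Verification:
- Grace (knave) says "Noah is a knight" - this is FALSE (a lie) because Noah is a knave.
- Paul (knight) says "Grace is a liar" - this is TRUE because Grace is a knave.
- Noah (knave) says "Grace and I are different types" - this is FALSE (a lie) because Noah is a knave and Grace is a knave.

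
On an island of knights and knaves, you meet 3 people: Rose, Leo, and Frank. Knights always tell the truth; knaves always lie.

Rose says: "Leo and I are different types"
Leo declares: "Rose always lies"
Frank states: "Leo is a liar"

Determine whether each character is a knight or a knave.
Rose is a knight.
Leo is a knave.
Frank is a knight.

Verification:
- Rose (knight) says "Leo and I are different types" - this is TRUE because Rose is a knight and Leo is a knave.
- Leo (knave) says "Rose always lies" - this is FALSE (a lie) because Rose is a knight.
- Frank (knight) says "Leo is a liar" - this is TRUE because Leo is a knave.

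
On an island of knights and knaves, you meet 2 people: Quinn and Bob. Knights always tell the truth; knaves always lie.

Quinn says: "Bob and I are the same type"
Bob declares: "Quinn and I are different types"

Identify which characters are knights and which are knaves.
Quinn is a knave.
Bob is a knight.

Verification:
- Quinn (knave) says "Bob and I are the same type" - this is FALSE (a lie) because Quinn is a knave and Bob is a knight.
- Bob (knight) says "Quinn and I are different types" - this is TRUE because Bob is a knight and Quinn is a knave.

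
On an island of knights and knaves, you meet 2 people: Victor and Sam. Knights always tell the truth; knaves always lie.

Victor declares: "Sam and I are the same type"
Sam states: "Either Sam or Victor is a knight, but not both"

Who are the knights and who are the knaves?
Victor is a knave.
Sam is a knight.

Verification:
- Victor (knave) says "Sam and I are the same type" - this is FALSE (a lie) because Victor is a knave and Sam is a knight.
- Sam (knight) says "Either Sam or Victor is a knight, but not both" - this is TRUE because Sam is a knight and Victor is a knave.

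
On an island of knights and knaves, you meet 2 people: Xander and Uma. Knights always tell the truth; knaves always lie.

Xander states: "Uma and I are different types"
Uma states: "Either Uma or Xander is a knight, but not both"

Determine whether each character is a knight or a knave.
Xander is a knave.
Uma is a knave.

Verification:
- Xander (knave) says "Uma and I are different types" - this is FALSE (a lie) because Xander is a knave and Uma is a knave.
- Uma (knave) says "Either Uma or Xander is a knight, but not both" - this is FALSE (a lie) because Uma is a knave and Xander is a knave.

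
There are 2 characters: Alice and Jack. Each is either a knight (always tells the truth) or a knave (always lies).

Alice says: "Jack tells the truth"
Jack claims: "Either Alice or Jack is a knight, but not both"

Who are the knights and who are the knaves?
Alice is a knave.
Jack is a knave.

Verification:
- Alice (knave) says "Jack tells the truth" - this is FALSE (a lie) because Jack is a knave.
- Jack (knave) says "Either Alice or Jack is a knight, but not both" - this is FALSE (a lie) because Alice is a knave and Jack is a knave.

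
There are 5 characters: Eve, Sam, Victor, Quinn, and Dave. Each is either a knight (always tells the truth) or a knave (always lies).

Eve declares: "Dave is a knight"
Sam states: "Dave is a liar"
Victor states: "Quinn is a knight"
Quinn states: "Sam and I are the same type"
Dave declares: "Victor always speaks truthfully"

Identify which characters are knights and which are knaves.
Eve is a knave.
Sam is a knight.
Victor is a knave.
Quinn is a knave.
Dave is a knave.

Verification:
- Eve (knave) says "Dave is a knight" - this is FALSE (a lie) because Dave is a knave.
- Sam (knight) says "Dave is a liar" - this is TRUE because Dave is a knave.
- Victor (knave) says "Quinn is a knight" - this is FALSE (a lie) because Quinn is a knave.
- Quinn (knave) says "Sam and I are the same type" - this is FALSE (a lie) because Quinn is a knave and Sam is a knight.
- Dave (knave) says "Victor always speaks truthfully" - this is FALSE (a lie) because Victor is a knave.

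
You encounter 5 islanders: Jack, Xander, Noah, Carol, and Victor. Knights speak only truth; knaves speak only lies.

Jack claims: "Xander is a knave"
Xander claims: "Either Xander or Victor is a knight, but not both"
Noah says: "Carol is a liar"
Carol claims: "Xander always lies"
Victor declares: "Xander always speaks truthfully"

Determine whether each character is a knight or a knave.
Jack is a knight.
Xander is a knave.
Noah is a knave.
Carol is a knight.
Victor is a knave.

Verification:
- Jack (knight) says "Xander is a knave" - this is TRUE because Xander is a knave.
- Xander (knave) says "Either Xander or Victor is a knight, but not both" - this is FALSE (a lie) because Xander is a knave and Victor is a knave.
- Noah (knave) says "Carol is a liar" - this is FALSE (a lie) because Carol is a knight.
- Carol (knight) says "Xander always lies" - this is TRUE because Xander is a knave.
- Victor (knave) says "Xander always speaks truthfully" - this is FALSE (a lie) because Xander is a knave.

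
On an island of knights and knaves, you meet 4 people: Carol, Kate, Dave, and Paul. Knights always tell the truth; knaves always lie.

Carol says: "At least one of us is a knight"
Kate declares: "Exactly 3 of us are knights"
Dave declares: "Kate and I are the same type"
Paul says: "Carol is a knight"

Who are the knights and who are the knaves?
Carol is a knight.
Kate is a knight.
Dave is a knave.
Paul is a knight.

Verification:
- Carol (knight) says "At least one of us is a knight" - this is TRUE because Carol, Kate, and Paul are knights.
- Kate (knight) says "Exactly 3 of us are knights" - this is TRUE because there are 3 knights.
- Dave (knave) says "Kate and I are the same type" - this is FALSE (a lie) because Dave is a knave and Kate is a knight.
- Paul (knight) says "Carol is a knight" - this is TRUE because Carol is a knight.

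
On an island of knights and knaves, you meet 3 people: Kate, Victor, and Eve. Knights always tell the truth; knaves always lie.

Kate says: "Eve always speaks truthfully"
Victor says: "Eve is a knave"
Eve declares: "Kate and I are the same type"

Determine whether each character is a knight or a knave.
Kate is a knight.
Victor is a knave.
Eve is a knight.

Verification:
- Kate (knight) says "Eve always speaks truthfully" - this is TRUE because Eve is a knight.
- Victor (knave) says "Eve is a knave" - this is FALSE (a lie) because Eve is a knight.
- Eve (knight) says "Kate and I are the same type" - this is TRUE because Eve is a knight and Kate is a knight.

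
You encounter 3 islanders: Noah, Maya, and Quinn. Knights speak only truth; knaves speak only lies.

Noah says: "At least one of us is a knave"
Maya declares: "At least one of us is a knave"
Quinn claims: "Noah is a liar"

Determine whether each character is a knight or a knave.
Noah is a knight.
Maya is a knight.
Quinn is a knave.

Verification:
- Noah (knight) says "At least one of us is a knave" - this is TRUE because Quinn is a knave.
- Maya (knight) says "At least one of us is a knave" - this is TRUE because Quinn is a knave.
- Quinn (knave) says "Noah is a liar" - this is FALSE (a lie) because Noah is a knight.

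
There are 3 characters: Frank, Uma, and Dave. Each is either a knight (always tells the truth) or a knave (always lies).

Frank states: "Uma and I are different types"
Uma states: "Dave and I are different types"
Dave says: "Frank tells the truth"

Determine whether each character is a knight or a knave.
Frank is a knave.
Uma is a knave.
Dave is a knave.

Verification:
- Frank (knave) says "Uma and I are different types" - this is FALSE (a lie) because Frank is a knave and Uma is a knave.
- Uma (knave) says "Dave and I are different types" - this is FALSE (a lie) because Uma is a knave and Dave is a knave.
- Dave (knave) says "Frank tells the truth" - this is FALSE (a lie) because Frank is a knave.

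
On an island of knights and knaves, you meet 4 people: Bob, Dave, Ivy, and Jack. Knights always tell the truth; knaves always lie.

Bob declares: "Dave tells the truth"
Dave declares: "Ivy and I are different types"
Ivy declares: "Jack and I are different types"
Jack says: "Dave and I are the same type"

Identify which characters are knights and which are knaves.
Bob is a knight.
Dave is a knight.
Ivy is a knave.
Jack is a knave.

Verification:
- Bob (knight) says "Dave tells the truth" - this is TRUE because Dave is a knight.
- Dave (knight) says "Ivy and I are different types" - this is TRUE because Dave is a knight and Ivy is a knave.
- Ivy (knave) says "Jack and I are different types" - this is FALSE (a lie) because Ivy is a knave and Jack is a knave.
- Jack (knave) says "Dave and I are the same type" - this is FALSE (a lie) because Jack is a knave and Dave is a knight.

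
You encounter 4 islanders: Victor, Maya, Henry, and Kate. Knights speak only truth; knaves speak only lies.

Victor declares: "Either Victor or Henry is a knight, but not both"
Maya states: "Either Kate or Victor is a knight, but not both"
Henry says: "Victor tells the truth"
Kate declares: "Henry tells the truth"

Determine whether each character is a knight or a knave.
Victor is a knave.
Maya is a knave.
Henry is a knave.
Kate is a knave.

Verification:
- Victor (knave) says "Either Victor or Henry is a knight, but not both" - this is FALSE (a lie) because Victor is a knave and Henry is a knave.
- Maya (knave) says "Either Kate or Victor is a knight, but not both" - this is FALSE (a lie) because Kate is a knave and Victor is a knave.
- Henry (knave) says "Victor tells the truth" - this is FALSE (a lie) because Victor is a knave.
- Kate (knave) says "Henry tells the truth" - this is FALSE (a lie) because Henry is a knave.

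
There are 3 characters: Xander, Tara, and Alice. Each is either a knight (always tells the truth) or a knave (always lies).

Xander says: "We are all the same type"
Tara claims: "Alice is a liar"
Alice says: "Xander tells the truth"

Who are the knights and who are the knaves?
Xander is a knave.
Tara is a knight.
Alice is a knave.

Verification:
- Xander (knave) says "We are all the same type" - this is FALSE (a lie) because Tara is a knight and Xander and Alice are knaves.
- Tara (knight) says "Alice is a liar" - this is TRUE because Alice is a knave.
- Alice (knave) says "Xander tells the truth" - this is FALSE (a lie) because Xander is a knave.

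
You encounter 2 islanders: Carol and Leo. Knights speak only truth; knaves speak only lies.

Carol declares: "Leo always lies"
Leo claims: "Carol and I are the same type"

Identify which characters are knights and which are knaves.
Carol is a knight.
Leo is a knave.

Verification:
- Carol (knight) says "Leo always lies" - this is TRUE because Leo is a knave.
- Leo (knave) says "Carol and I are the same type" - this is FALSE (a lie) because Leo is a knave and Carol is a knight.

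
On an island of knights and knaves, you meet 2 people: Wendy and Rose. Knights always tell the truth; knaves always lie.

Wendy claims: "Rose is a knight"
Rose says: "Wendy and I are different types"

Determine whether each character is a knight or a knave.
Wendy is a knave.
Rose is a knave.

Verification:
- Wendy (knave) says "Rose is a knight" - this is FALSE (a lie) because Rose is a knave.
- Rose (knave) says "Wendy and I are different types" - this is FALSE (a lie) because Rose is a knave and Wendy is a knave.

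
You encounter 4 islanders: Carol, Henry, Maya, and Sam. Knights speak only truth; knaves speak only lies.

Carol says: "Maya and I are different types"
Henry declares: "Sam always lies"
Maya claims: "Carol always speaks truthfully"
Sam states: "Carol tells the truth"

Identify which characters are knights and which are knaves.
Carol is a knave.
Henry is a knight.
Maya is a knave.
Sam is a knave.

Verification:
- Carol (knave) says "Maya and I are different types" - this is FALSE (a lie) because Carol is a knave and Maya is a knave.
- Henry (knight) says "Sam always lies" - this is TRUE because Sam is a knave.
- Maya (knave) says "Carol always speaks truthfully" - this is FALSE (a lie) because Carol is a knave.
- Sam (knave) says "Carol tells the truth" - this is FALSE (a lie) because Carol is a knave.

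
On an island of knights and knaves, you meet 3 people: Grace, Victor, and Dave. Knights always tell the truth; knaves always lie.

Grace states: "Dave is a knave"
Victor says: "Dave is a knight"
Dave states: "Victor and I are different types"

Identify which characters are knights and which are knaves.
Grace is a knight.
Victor is a knave.
Dave is a knave.

Verification:
- Grace (knight) says "Dave is a knave" - this is TRUE because Dave is a knave.
- Victor (knave) says "Dave is a knight" - this is FALSE (a lie) because Dave is a knave.
- Dave (knave) says "Victor and I are different types" - this is FALSE (a lie) because Dave is a knave and Victor is a knave.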